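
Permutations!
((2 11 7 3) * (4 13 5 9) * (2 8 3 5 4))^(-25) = ((2 11 7 5 9)(3 8)(4 13))^(-25) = (3 8)(4 13)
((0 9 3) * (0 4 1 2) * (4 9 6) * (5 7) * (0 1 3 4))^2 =((0 6)(1 2)(3 9 4)(5 7))^2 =(3 4 9)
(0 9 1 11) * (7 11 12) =(0 9 1 12 7 11) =[9, 12, 2, 3, 4, 5, 6, 11, 8, 1, 10, 0, 7]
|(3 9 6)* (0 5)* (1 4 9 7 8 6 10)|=4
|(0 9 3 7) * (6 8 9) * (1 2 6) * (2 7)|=15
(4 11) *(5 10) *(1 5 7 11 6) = (1 5 10 7 11 4 6) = [0, 5, 2, 3, 6, 10, 1, 11, 8, 9, 7, 4]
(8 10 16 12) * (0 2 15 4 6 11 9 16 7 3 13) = (0 2 15 4 6 11 9 16 12 8 10 7 3 13) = [2, 1, 15, 13, 6, 5, 11, 3, 10, 16, 7, 9, 8, 0, 14, 4, 12]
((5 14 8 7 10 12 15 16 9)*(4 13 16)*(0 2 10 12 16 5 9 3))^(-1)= (0 3 16 10 2)(4 15 12 7 8 14 5 13)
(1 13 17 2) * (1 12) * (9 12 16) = [0, 13, 16, 3, 4, 5, 6, 7, 8, 12, 10, 11, 1, 17, 14, 15, 9, 2] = (1 13 17 2 16 9 12)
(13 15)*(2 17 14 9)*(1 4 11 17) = (1 4 11 17 14 9 2)(13 15) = [0, 4, 1, 3, 11, 5, 6, 7, 8, 2, 10, 17, 12, 15, 9, 13, 16, 14]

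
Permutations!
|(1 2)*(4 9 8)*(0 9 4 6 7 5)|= |(0 9 8 6 7 5)(1 2)|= 6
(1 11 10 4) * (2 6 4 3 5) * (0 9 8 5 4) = (0 9 8 5 2 6)(1 11 10 3 4) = [9, 11, 6, 4, 1, 2, 0, 7, 5, 8, 3, 10]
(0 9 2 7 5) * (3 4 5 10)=(0 9 2 7 10 3 4 5)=[9, 1, 7, 4, 5, 0, 6, 10, 8, 2, 3]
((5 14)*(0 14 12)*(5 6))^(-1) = (0 12 5 6 14)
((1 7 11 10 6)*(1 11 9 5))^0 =(11)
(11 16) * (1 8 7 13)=(1 8 7 13)(11 16)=[0, 8, 2, 3, 4, 5, 6, 13, 7, 9, 10, 16, 12, 1, 14, 15, 11]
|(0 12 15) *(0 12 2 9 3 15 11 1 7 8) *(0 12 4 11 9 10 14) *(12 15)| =12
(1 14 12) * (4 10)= (1 14 12)(4 10)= [0, 14, 2, 3, 10, 5, 6, 7, 8, 9, 4, 11, 1, 13, 12]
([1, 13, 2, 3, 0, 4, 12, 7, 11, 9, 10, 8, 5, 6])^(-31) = (0 12 1 5 13 4 6)(8 11)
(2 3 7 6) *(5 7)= (2 3 5 7 6)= [0, 1, 3, 5, 4, 7, 2, 6]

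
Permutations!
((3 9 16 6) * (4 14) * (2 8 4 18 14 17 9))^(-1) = ((2 8 4 17 9 16 6 3)(14 18))^(-1) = (2 3 6 16 9 17 4 8)(14 18)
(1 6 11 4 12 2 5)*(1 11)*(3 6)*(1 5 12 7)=(1 3 6 5 11 4 7)(2 12)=[0, 3, 12, 6, 7, 11, 5, 1, 8, 9, 10, 4, 2]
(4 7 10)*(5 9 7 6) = (4 6 5 9 7 10) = [0, 1, 2, 3, 6, 9, 5, 10, 8, 7, 4]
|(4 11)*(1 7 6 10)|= 4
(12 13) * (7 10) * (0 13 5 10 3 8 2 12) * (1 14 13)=[1, 14, 12, 8, 4, 10, 6, 3, 2, 9, 7, 11, 5, 0, 13]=(0 1 14 13)(2 12 5 10 7 3 8)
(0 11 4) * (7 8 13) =(0 11 4)(7 8 13) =[11, 1, 2, 3, 0, 5, 6, 8, 13, 9, 10, 4, 12, 7]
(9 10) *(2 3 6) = [0, 1, 3, 6, 4, 5, 2, 7, 8, 10, 9] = (2 3 6)(9 10)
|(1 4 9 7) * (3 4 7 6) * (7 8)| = 12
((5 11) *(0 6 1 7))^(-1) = ((0 6 1 7)(5 11))^(-1) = (0 7 1 6)(5 11)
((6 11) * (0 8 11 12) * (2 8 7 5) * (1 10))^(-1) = ((0 7 5 2 8 11 6 12)(1 10))^(-1) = (0 12 6 11 8 2 5 7)(1 10)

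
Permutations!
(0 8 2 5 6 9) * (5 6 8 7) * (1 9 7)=[1, 9, 6, 3, 4, 8, 7, 5, 2, 0]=(0 1 9)(2 6 7 5 8)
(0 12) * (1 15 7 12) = [1, 15, 2, 3, 4, 5, 6, 12, 8, 9, 10, 11, 0, 13, 14, 7] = (0 1 15 7 12)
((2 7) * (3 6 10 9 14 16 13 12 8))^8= (3 8 12 13 16 14 9 10 6)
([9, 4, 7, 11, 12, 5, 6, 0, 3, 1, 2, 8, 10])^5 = [10, 7, 4, 8, 0, 5, 6, 12, 11, 2, 1, 3, 9]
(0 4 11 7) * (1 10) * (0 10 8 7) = (0 4 11)(1 8 7 10) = [4, 8, 2, 3, 11, 5, 6, 10, 7, 9, 1, 0]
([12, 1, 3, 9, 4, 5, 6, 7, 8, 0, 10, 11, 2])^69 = (0 9 3 2 12)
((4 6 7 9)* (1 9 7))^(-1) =(1 6 4 9)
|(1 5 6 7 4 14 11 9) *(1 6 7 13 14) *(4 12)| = 5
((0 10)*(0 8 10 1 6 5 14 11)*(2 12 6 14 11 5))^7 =(0 14 11 1 5)(2 12 6)(8 10)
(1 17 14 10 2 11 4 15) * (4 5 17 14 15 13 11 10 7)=[0, 14, 10, 3, 13, 17, 6, 4, 8, 9, 2, 5, 12, 11, 7, 1, 16, 15]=(1 14 7 4 13 11 5 17 15)(2 10)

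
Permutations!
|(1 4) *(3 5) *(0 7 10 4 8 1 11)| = 10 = |(0 7 10 4 11)(1 8)(3 5)|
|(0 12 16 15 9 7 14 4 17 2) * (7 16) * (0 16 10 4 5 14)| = |(0 12 7)(2 16 15 9 10 4 17)(5 14)| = 42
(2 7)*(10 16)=[0, 1, 7, 3, 4, 5, 6, 2, 8, 9, 16, 11, 12, 13, 14, 15, 10]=(2 7)(10 16)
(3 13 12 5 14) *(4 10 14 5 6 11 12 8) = (3 13 8 4 10 14)(6 11 12) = [0, 1, 2, 13, 10, 5, 11, 7, 4, 9, 14, 12, 6, 8, 3]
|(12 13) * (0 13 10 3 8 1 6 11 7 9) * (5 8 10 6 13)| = 10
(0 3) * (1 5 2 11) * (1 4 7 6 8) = [3, 5, 11, 0, 7, 2, 8, 6, 1, 9, 10, 4] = (0 3)(1 5 2 11 4 7 6 8)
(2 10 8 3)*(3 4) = (2 10 8 4 3) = [0, 1, 10, 2, 3, 5, 6, 7, 4, 9, 8]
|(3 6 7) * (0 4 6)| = 5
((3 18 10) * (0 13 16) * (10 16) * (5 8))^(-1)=(0 16 18 3 10 13)(5 8)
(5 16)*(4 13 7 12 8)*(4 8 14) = (4 13 7 12 14)(5 16) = [0, 1, 2, 3, 13, 16, 6, 12, 8, 9, 10, 11, 14, 7, 4, 15, 5]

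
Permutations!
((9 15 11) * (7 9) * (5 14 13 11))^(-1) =((5 14 13 11 7 9 15))^(-1) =(5 15 9 7 11 13 14)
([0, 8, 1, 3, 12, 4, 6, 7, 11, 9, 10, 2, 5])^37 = [0, 8, 1, 3, 12, 4, 6, 7, 11, 9, 10, 2, 5]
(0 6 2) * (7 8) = (0 6 2)(7 8) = [6, 1, 0, 3, 4, 5, 2, 8, 7]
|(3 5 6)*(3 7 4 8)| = 6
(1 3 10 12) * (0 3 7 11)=(0 3 10 12 1 7 11)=[3, 7, 2, 10, 4, 5, 6, 11, 8, 9, 12, 0, 1]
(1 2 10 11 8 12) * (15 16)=(1 2 10 11 8 12)(15 16)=[0, 2, 10, 3, 4, 5, 6, 7, 12, 9, 11, 8, 1, 13, 14, 16, 15]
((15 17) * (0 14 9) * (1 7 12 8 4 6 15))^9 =(1 7 12 8 4 6 15 17)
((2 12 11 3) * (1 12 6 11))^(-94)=((1 12)(2 6 11 3))^(-94)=(12)(2 11)(3 6)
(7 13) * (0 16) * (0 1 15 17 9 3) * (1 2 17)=(0 16 2 17 9 3)(1 15)(7 13)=[16, 15, 17, 0, 4, 5, 6, 13, 8, 3, 10, 11, 12, 7, 14, 1, 2, 9]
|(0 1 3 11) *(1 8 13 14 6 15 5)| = 10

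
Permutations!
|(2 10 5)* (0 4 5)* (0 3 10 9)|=10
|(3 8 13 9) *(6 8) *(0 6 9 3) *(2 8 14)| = |(0 6 14 2 8 13 3 9)| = 8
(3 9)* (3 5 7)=(3 9 5 7)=[0, 1, 2, 9, 4, 7, 6, 3, 8, 5]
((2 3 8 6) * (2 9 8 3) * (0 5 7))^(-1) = (0 7 5)(6 8 9)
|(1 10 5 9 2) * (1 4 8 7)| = |(1 10 5 9 2 4 8 7)| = 8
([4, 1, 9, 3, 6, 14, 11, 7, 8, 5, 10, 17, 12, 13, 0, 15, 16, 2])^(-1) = [14, 1, 17, 3, 0, 9, 4, 7, 8, 2, 10, 6, 12, 13, 5, 15, 16, 11]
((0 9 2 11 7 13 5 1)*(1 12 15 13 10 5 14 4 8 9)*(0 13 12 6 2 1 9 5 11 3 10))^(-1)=(0 7 11 10 3 2 6 5 8 4 14 13 1 9)(12 15)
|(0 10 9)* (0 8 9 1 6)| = 4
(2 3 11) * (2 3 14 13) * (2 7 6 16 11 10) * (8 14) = (2 8 14 13 7 6 16 11 3 10) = [0, 1, 8, 10, 4, 5, 16, 6, 14, 9, 2, 3, 12, 7, 13, 15, 11]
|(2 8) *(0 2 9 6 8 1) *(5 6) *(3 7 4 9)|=|(0 2 1)(3 7 4 9 5 6 8)|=21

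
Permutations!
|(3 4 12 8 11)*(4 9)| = 6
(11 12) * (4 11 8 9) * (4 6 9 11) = (6 9)(8 11 12) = [0, 1, 2, 3, 4, 5, 9, 7, 11, 6, 10, 12, 8]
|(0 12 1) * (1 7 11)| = 5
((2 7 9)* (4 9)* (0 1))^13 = ((0 1)(2 7 4 9))^13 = (0 1)(2 7 4 9)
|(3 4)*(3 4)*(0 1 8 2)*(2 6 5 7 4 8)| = 15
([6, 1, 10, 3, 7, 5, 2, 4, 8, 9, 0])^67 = (0 10 2 6)(4 7)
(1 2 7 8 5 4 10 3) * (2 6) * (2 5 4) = (1 6 5 2 7 8 4 10 3) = [0, 6, 7, 1, 10, 2, 5, 8, 4, 9, 3]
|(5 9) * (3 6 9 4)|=|(3 6 9 5 4)|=5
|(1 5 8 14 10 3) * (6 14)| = 7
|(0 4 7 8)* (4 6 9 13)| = 7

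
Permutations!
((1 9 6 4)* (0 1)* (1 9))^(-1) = ((0 9 6 4))^(-1) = (0 4 6 9)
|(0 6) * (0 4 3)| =|(0 6 4 3)| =4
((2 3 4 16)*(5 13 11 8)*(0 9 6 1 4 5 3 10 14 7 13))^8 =((0 9 6 1 4 16 2 10 14 7 13 11 8 3 5))^8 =(0 14 9 7 6 13 1 11 4 8 16 3 2 5 10)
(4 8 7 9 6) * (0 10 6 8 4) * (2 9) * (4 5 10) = [4, 1, 9, 3, 5, 10, 0, 2, 7, 8, 6] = (0 4 5 10 6)(2 9 8 7)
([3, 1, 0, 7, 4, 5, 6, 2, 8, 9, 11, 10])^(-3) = (0 3 7 2)(10 11)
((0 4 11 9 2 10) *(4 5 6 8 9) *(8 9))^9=(0 9)(2 5)(4 11)(6 10)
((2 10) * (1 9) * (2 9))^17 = (1 2 10 9) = ((1 2 10 9))^17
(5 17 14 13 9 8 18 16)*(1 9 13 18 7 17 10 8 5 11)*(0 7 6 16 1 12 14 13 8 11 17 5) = (0 7 5 10 11 12 14 18 1 9)(6 16 17 13 8) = [7, 9, 2, 3, 4, 10, 16, 5, 6, 0, 11, 12, 14, 8, 18, 15, 17, 13, 1]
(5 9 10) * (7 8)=[0, 1, 2, 3, 4, 9, 6, 8, 7, 10, 5]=(5 9 10)(7 8)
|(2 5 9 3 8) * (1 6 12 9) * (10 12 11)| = |(1 6 11 10 12 9 3 8 2 5)| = 10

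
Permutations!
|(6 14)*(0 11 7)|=|(0 11 7)(6 14)|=6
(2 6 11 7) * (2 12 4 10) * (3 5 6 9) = (2 9 3 5 6 11 7 12 4 10) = [0, 1, 9, 5, 10, 6, 11, 12, 8, 3, 2, 7, 4]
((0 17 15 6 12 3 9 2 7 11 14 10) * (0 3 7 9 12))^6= ((0 17 15 6)(2 9)(3 12 7 11 14 10))^6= (0 15)(6 17)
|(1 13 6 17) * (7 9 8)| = 12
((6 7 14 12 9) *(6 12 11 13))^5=((6 7 14 11 13)(9 12))^5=(14)(9 12)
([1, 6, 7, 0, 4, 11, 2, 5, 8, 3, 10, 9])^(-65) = [9, 3, 1, 11, 4, 2, 0, 6, 8, 5, 10, 7]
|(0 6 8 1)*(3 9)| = 4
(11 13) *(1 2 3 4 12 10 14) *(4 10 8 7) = (1 2 3 10 14)(4 12 8 7)(11 13) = [0, 2, 3, 10, 12, 5, 6, 4, 7, 9, 14, 13, 8, 11, 1]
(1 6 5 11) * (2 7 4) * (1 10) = [0, 6, 7, 3, 2, 11, 5, 4, 8, 9, 1, 10] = (1 6 5 11 10)(2 7 4)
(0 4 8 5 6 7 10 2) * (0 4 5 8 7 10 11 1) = (0 5 6 10 2 4 7 11 1) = [5, 0, 4, 3, 7, 6, 10, 11, 8, 9, 2, 1]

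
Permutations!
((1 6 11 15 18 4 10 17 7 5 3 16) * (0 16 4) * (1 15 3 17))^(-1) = ((0 16 15 18)(1 6 11 3 4 10)(5 17 7))^(-1) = (0 18 15 16)(1 10 4 3 11 6)(5 7 17)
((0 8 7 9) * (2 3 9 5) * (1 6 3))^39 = (0 5 6)(1 9 7)(2 3 8) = ((0 8 7 5 2 1 6 3 9))^39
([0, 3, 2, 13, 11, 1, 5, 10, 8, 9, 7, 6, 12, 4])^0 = (13)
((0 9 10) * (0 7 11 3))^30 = (11)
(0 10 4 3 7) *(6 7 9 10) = (0 6 7)(3 9 10 4) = [6, 1, 2, 9, 3, 5, 7, 0, 8, 10, 4]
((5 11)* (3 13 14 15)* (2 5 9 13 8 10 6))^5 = (2 14 6 13 10 9 8 11 3 5 15) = ((2 5 11 9 13 14 15 3 8 10 6))^5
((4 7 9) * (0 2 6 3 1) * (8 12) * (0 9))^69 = (0 9 6 7 1 2 4 3)(8 12)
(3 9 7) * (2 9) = (2 9 7 3) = [0, 1, 9, 2, 4, 5, 6, 3, 8, 7]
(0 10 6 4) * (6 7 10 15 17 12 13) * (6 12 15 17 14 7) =(0 17 15 14 7 10 6 4)(12 13) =[17, 1, 2, 3, 0, 5, 4, 10, 8, 9, 6, 11, 13, 12, 7, 14, 16, 15]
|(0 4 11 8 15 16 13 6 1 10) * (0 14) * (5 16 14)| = 6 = |(0 4 11 8 15 14)(1 10 5 16 13 6)|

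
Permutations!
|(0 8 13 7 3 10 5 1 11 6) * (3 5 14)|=|(0 8 13 7 5 1 11 6)(3 10 14)|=24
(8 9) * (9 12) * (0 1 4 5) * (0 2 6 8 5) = [1, 4, 6, 3, 0, 2, 8, 7, 12, 5, 10, 11, 9] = (0 1 4)(2 6 8 12 9 5)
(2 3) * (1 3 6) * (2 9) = (1 3 9 2 6) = [0, 3, 6, 9, 4, 5, 1, 7, 8, 2]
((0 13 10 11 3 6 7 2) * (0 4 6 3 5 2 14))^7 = (0 6 5 13 7 2 10 14 4 11)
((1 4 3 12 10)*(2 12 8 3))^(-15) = ((1 4 2 12 10)(3 8))^(-15) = (12)(3 8)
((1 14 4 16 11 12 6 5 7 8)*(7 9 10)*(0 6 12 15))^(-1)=(0 15 11 16 4 14 1 8 7 10 9 5 6)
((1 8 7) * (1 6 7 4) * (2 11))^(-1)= (1 4 8)(2 11)(6 7)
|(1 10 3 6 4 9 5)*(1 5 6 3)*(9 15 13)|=10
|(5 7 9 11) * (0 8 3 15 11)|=8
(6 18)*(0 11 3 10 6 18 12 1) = [11, 0, 2, 10, 4, 5, 12, 7, 8, 9, 6, 3, 1, 13, 14, 15, 16, 17, 18] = (18)(0 11 3 10 6 12 1)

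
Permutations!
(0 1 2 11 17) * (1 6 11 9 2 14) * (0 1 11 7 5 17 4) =(0 6 7 5 17 1 14 11 4)(2 9) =[6, 14, 9, 3, 0, 17, 7, 5, 8, 2, 10, 4, 12, 13, 11, 15, 16, 1]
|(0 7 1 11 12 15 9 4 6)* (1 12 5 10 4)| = 11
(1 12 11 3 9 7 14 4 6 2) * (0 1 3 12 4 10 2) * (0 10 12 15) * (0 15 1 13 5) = (15)(0 13 5)(1 4 6 10 2 3 9 7 14 12 11) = [13, 4, 3, 9, 6, 0, 10, 14, 8, 7, 2, 1, 11, 5, 12, 15]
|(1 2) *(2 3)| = 3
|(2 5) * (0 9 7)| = 6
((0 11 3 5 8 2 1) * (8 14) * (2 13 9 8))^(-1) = ((0 11 3 5 14 2 1)(8 13 9))^(-1) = (0 1 2 14 5 3 11)(8 9 13)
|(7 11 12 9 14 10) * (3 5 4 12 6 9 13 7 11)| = 30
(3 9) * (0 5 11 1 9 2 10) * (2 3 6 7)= (0 5 11 1 9 6 7 2 10)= [5, 9, 10, 3, 4, 11, 7, 2, 8, 6, 0, 1]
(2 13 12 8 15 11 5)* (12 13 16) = (2 16 12 8 15 11 5) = [0, 1, 16, 3, 4, 2, 6, 7, 15, 9, 10, 5, 8, 13, 14, 11, 12]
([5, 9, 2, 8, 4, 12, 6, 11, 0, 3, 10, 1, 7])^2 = [12, 3, 2, 0, 4, 7, 6, 1, 5, 8, 10, 9, 11]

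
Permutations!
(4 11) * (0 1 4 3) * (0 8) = (0 1 4 11 3 8) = [1, 4, 2, 8, 11, 5, 6, 7, 0, 9, 10, 3]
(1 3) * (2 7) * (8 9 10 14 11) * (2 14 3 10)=(1 10 3)(2 7 14 11 8 9)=[0, 10, 7, 1, 4, 5, 6, 14, 9, 2, 3, 8, 12, 13, 11]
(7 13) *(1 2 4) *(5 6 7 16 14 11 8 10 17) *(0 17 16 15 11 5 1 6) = (0 17 1 2 4 6 7 13 15 11 8 10 16 14 5) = [17, 2, 4, 3, 6, 0, 7, 13, 10, 9, 16, 8, 12, 15, 5, 11, 14, 1]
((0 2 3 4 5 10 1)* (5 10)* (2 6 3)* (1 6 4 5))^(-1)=((0 4 10 6 3 5 1))^(-1)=(0 1 5 3 6 10 4)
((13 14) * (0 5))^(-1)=((0 5)(13 14))^(-1)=(0 5)(13 14)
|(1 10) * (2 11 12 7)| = |(1 10)(2 11 12 7)| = 4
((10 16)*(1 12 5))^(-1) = ((1 12 5)(10 16))^(-1) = (1 5 12)(10 16)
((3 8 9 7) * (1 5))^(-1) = (1 5)(3 7 9 8)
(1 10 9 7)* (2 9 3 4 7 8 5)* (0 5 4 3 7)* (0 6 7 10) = (10)(0 5 2 9 8 4 6 7 1) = [5, 0, 9, 3, 6, 2, 7, 1, 4, 8, 10]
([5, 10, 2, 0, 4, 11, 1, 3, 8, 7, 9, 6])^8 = (0 3 7 9 10 1 6 11 5)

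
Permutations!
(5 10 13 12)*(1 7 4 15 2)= (1 7 4 15 2)(5 10 13 12)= [0, 7, 1, 3, 15, 10, 6, 4, 8, 9, 13, 11, 5, 12, 14, 2]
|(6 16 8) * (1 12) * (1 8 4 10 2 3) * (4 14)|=|(1 12 8 6 16 14 4 10 2 3)|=10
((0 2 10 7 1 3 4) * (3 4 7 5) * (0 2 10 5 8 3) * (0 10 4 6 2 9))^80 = ((0 4 9)(1 6 2 5 10 8 3 7))^80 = (10)(0 9 4)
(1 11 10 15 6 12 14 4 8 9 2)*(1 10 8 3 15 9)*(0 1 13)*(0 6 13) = (0 1 11 8)(2 10 9)(3 15 13 6 12 14 4) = [1, 11, 10, 15, 3, 5, 12, 7, 0, 2, 9, 8, 14, 6, 4, 13]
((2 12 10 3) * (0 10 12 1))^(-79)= (12)(0 10 3 2 1)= ((12)(0 10 3 2 1))^(-79)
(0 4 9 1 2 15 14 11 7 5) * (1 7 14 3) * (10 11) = (0 4 9 7 5)(1 2 15 3)(10 11 14) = [4, 2, 15, 1, 9, 0, 6, 5, 8, 7, 11, 14, 12, 13, 10, 3]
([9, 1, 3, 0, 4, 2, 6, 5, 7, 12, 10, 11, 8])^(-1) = [3, 1, 5, 2, 4, 7, 6, 8, 12, 0, 10, 11, 9]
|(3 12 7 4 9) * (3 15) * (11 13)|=6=|(3 12 7 4 9 15)(11 13)|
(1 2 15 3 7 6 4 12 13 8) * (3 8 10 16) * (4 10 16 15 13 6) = [0, 2, 13, 7, 12, 5, 10, 4, 1, 9, 15, 11, 6, 16, 14, 8, 3] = (1 2 13 16 3 7 4 12 6 10 15 8)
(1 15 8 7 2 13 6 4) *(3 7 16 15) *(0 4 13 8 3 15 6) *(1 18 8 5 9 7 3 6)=(0 4 18 8 16 1 15 6 13)(2 5 9 7)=[4, 15, 5, 3, 18, 9, 13, 2, 16, 7, 10, 11, 12, 0, 14, 6, 1, 17, 8]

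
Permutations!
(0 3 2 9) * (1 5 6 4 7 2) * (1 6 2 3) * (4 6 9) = [1, 5, 4, 9, 7, 2, 6, 3, 8, 0] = (0 1 5 2 4 7 3 9)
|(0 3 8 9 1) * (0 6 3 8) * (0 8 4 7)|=15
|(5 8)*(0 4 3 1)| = 4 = |(0 4 3 1)(5 8)|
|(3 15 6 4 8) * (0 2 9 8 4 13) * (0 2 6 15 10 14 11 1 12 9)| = 8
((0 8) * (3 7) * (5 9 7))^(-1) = (0 8)(3 7 9 5)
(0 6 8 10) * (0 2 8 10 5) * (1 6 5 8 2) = (0 5)(1 6 10) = [5, 6, 2, 3, 4, 0, 10, 7, 8, 9, 1]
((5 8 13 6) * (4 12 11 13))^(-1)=(4 8 5 6 13 11 12)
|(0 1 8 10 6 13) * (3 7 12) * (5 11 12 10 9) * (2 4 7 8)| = 24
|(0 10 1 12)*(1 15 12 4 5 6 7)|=|(0 10 15 12)(1 4 5 6 7)|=20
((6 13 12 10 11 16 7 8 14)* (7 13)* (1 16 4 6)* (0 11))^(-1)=(0 10 12 13 16 1 14 8 7 6 4 11)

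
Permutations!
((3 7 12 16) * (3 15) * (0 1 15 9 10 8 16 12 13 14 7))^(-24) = ((0 1 15 3)(7 13 14)(8 16 9 10))^(-24) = (16)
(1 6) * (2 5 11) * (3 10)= (1 6)(2 5 11)(3 10)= [0, 6, 5, 10, 4, 11, 1, 7, 8, 9, 3, 2]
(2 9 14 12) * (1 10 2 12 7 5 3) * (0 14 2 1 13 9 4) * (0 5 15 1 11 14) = [0, 10, 4, 13, 5, 3, 6, 15, 8, 2, 11, 14, 12, 9, 7, 1] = (1 10 11 14 7 15)(2 4 5 3 13 9)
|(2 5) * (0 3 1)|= |(0 3 1)(2 5)|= 6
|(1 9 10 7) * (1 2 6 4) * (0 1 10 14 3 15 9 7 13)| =|(0 1 7 2 6 4 10 13)(3 15 9 14)| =8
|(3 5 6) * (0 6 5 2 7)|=|(0 6 3 2 7)|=5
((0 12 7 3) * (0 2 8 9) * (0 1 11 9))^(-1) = (0 8 2 3 7 12)(1 9 11) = ((0 12 7 3 2 8)(1 11 9))^(-1)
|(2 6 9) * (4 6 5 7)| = 6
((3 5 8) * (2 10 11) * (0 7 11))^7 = (0 11 10 7 2)(3 5 8)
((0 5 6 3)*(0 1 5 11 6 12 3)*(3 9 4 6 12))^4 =((0 11 12 9 4 6)(1 5 3))^4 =(0 4 12)(1 5 3)(6 9 11)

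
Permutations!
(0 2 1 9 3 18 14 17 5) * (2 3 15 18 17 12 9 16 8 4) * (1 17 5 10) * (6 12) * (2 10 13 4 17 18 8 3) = (0 2 18 14 6 12 9 15 8 17 13 4 10 1 16 3 5) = [2, 16, 18, 5, 10, 0, 12, 7, 17, 15, 1, 11, 9, 4, 6, 8, 3, 13, 14]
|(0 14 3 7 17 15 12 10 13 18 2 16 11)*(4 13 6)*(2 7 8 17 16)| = 15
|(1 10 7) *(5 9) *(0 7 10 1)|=|(10)(0 7)(5 9)|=2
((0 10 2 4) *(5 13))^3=(0 4 2 10)(5 13)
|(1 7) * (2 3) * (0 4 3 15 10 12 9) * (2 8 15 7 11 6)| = |(0 4 3 8 15 10 12 9)(1 11 6 2 7)| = 40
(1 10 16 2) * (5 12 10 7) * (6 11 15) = (1 7 5 12 10 16 2)(6 11 15) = [0, 7, 1, 3, 4, 12, 11, 5, 8, 9, 16, 15, 10, 13, 14, 6, 2]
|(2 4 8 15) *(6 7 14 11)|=4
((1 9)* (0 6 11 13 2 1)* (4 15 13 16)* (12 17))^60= (17)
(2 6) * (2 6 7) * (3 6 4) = (2 7)(3 6 4) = [0, 1, 7, 6, 3, 5, 4, 2]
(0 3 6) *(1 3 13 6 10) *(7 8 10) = (0 13 6)(1 3 7 8 10) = [13, 3, 2, 7, 4, 5, 0, 8, 10, 9, 1, 11, 12, 6]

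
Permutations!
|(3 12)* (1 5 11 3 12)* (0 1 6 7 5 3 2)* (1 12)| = 9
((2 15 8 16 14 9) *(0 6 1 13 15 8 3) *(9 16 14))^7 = ((0 6 1 13 15 3)(2 8 14 16 9))^7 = (0 6 1 13 15 3)(2 14 9 8 16)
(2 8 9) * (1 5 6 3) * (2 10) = (1 5 6 3)(2 8 9 10) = [0, 5, 8, 1, 4, 6, 3, 7, 9, 10, 2]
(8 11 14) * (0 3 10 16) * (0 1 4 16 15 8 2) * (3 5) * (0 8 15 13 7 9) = [5, 4, 8, 10, 16, 3, 6, 9, 11, 0, 13, 14, 12, 7, 2, 15, 1] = (0 5 3 10 13 7 9)(1 4 16)(2 8 11 14)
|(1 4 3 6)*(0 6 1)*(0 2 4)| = |(0 6 2 4 3 1)| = 6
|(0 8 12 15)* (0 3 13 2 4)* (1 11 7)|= 24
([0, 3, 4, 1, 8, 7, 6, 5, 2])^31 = [0, 3, 4, 1, 8, 7, 6, 5, 2]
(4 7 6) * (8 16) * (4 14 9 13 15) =(4 7 6 14 9 13 15)(8 16) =[0, 1, 2, 3, 7, 5, 14, 6, 16, 13, 10, 11, 12, 15, 9, 4, 8]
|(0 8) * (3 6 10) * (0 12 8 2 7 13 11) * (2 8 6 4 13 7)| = 9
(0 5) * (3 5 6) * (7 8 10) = (0 6 3 5)(7 8 10) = [6, 1, 2, 5, 4, 0, 3, 8, 10, 9, 7]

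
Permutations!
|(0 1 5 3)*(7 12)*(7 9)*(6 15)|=12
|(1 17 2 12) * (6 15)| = 4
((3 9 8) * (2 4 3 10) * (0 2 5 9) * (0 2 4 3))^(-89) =(0 4)(2 3)(5 10 8 9)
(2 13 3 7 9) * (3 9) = (2 13 9)(3 7) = [0, 1, 13, 7, 4, 5, 6, 3, 8, 2, 10, 11, 12, 9]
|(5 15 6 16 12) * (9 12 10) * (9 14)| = |(5 15 6 16 10 14 9 12)| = 8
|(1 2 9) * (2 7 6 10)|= 6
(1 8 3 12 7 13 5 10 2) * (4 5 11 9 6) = (1 8 3 12 7 13 11 9 6 4 5 10 2) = [0, 8, 1, 12, 5, 10, 4, 13, 3, 6, 2, 9, 7, 11]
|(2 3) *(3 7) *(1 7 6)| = |(1 7 3 2 6)| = 5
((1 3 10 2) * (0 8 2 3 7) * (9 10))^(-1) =((0 8 2 1 7)(3 9 10))^(-1) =(0 7 1 2 8)(3 10 9)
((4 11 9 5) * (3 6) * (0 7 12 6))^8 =((0 7 12 6 3)(4 11 9 5))^8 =(0 6 7 3 12)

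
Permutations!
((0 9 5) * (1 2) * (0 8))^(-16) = ((0 9 5 8)(1 2))^(-16) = (9)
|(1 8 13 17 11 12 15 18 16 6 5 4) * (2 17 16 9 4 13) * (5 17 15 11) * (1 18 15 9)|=|(1 8 2 9 4 18)(5 13 16 6 17)(11 12)|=30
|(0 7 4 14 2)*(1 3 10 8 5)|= 5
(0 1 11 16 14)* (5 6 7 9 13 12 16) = (0 1 11 5 6 7 9 13 12 16 14) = [1, 11, 2, 3, 4, 6, 7, 9, 8, 13, 10, 5, 16, 12, 0, 15, 14]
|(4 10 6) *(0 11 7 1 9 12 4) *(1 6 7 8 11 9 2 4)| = 18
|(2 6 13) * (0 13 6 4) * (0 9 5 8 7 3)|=|(0 13 2 4 9 5 8 7 3)|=9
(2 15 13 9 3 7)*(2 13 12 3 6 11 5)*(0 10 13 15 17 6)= [10, 1, 17, 7, 4, 2, 11, 15, 8, 0, 13, 5, 3, 9, 14, 12, 16, 6]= (0 10 13 9)(2 17 6 11 5)(3 7 15 12)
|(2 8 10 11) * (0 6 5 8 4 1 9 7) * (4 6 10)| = 11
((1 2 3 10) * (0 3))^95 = ((0 3 10 1 2))^95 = (10)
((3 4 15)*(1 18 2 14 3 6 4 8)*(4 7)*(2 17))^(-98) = ((1 18 17 2 14 3 8)(4 15 6 7))^(-98) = (18)(4 6)(7 15)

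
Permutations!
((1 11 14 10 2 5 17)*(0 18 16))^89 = (0 16 18)(1 5 10 11 17 2 14) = ((0 18 16)(1 11 14 10 2 5 17))^89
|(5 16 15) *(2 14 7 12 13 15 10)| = |(2 14 7 12 13 15 5 16 10)| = 9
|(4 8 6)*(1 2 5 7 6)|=7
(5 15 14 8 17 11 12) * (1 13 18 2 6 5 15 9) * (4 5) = [0, 13, 6, 3, 5, 9, 4, 7, 17, 1, 10, 12, 15, 18, 8, 14, 16, 11, 2] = (1 13 18 2 6 4 5 9)(8 17 11 12 15 14)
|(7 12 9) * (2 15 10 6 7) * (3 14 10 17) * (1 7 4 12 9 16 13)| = 14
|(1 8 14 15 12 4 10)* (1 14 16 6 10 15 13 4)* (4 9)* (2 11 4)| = |(1 8 16 6 10 14 13 9 2 11 4 15 12)| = 13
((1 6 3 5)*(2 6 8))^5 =((1 8 2 6 3 5))^5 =(1 5 3 6 2 8)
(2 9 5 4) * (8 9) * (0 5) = (0 5 4 2 8 9) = [5, 1, 8, 3, 2, 4, 6, 7, 9, 0]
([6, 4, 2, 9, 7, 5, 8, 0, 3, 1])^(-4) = [9, 6, 2, 7, 8, 5, 1, 3, 4, 0]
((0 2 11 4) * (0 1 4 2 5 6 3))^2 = ((0 5 6 3)(1 4)(2 11))^2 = (11)(0 6)(3 5)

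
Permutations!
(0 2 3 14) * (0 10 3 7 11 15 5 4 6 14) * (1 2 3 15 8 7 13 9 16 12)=[3, 2, 13, 0, 6, 4, 14, 11, 7, 16, 15, 8, 1, 9, 10, 5, 12]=(0 3)(1 2 13 9 16 12)(4 6 14 10 15 5)(7 11 8)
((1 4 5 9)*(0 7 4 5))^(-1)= (0 4 7)(1 9 5)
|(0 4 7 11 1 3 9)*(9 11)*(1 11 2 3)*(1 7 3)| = |(11)(0 4 3 2 1 7 9)| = 7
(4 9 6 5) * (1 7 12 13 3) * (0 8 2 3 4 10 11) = [8, 7, 3, 1, 9, 10, 5, 12, 2, 6, 11, 0, 13, 4] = (0 8 2 3 1 7 12 13 4 9 6 5 10 11)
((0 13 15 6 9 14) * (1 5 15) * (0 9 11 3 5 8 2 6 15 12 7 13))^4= (15)(1 11 7 2 5)(3 13 6 12 8)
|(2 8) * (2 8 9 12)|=|(2 9 12)|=3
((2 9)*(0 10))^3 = (0 10)(2 9)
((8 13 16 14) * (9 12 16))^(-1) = (8 14 16 12 9 13)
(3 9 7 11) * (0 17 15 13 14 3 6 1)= [17, 0, 2, 9, 4, 5, 1, 11, 8, 7, 10, 6, 12, 14, 3, 13, 16, 15]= (0 17 15 13 14 3 9 7 11 6 1)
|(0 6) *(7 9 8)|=6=|(0 6)(7 9 8)|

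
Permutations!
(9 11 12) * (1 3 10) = [0, 3, 2, 10, 4, 5, 6, 7, 8, 11, 1, 12, 9] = (1 3 10)(9 11 12)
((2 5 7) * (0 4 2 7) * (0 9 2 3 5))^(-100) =((0 4 3 5 9 2))^(-100) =(0 3 9)(2 4 5)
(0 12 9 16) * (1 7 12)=(0 1 7 12 9 16)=[1, 7, 2, 3, 4, 5, 6, 12, 8, 16, 10, 11, 9, 13, 14, 15, 0]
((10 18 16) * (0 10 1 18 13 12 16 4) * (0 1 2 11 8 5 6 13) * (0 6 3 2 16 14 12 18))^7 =(18)(2 8 3 11 5)(12 14)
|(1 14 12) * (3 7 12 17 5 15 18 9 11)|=11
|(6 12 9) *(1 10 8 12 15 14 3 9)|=20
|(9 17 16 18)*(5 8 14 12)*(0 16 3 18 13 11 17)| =8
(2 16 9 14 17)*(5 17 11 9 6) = [0, 1, 16, 3, 4, 17, 5, 7, 8, 14, 10, 9, 12, 13, 11, 15, 6, 2] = (2 16 6 5 17)(9 14 11)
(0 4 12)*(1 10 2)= (0 4 12)(1 10 2)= [4, 10, 1, 3, 12, 5, 6, 7, 8, 9, 2, 11, 0]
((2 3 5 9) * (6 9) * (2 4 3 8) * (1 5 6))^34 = ((1 5)(2 8)(3 6 9 4))^34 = (3 9)(4 6)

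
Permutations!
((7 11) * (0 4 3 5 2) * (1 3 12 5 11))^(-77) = (0 5 4 2 12)(1 7 11 3)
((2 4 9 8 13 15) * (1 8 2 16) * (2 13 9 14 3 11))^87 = ((1 8 9 13 15 16)(2 4 14 3 11))^87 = (1 13)(2 14 11 4 3)(8 15)(9 16)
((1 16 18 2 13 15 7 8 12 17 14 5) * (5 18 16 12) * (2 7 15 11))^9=((1 12 17 14 18 7 8 5)(2 13 11))^9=(1 12 17 14 18 7 8 5)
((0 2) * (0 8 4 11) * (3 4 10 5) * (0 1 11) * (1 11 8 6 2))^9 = ((11)(0 1 8 10 5 3 4)(2 6))^9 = (11)(0 8 5 4 1 10 3)(2 6)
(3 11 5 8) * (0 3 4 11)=(0 3)(4 11 5 8)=[3, 1, 2, 0, 11, 8, 6, 7, 4, 9, 10, 5]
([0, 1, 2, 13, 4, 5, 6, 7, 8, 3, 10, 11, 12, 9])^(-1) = (3 9 13)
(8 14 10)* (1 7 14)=[0, 7, 2, 3, 4, 5, 6, 14, 1, 9, 8, 11, 12, 13, 10]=(1 7 14 10 8)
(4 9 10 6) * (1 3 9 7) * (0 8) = (0 8)(1 3 9 10 6 4 7) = [8, 3, 2, 9, 7, 5, 4, 1, 0, 10, 6]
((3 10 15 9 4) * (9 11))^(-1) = (3 4 9 11 15 10)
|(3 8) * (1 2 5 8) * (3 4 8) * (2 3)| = |(1 3)(2 5)(4 8)| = 2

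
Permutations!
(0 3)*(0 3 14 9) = (0 14 9) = [14, 1, 2, 3, 4, 5, 6, 7, 8, 0, 10, 11, 12, 13, 9]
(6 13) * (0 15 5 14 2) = (0 15 5 14 2)(6 13) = [15, 1, 0, 3, 4, 14, 13, 7, 8, 9, 10, 11, 12, 6, 2, 5]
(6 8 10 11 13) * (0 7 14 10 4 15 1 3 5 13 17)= (0 7 14 10 11 17)(1 3 5 13 6 8 4 15)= [7, 3, 2, 5, 15, 13, 8, 14, 4, 9, 11, 17, 12, 6, 10, 1, 16, 0]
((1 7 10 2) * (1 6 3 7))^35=(10)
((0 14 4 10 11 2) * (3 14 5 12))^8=(0 2 11 10 4 14 3 12 5)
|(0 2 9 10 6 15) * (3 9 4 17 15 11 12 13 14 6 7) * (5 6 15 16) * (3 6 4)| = |(0 2 3 9 10 7 6 11 12 13 14 15)(4 17 16 5)| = 12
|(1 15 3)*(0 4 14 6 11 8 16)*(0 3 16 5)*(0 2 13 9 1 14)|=12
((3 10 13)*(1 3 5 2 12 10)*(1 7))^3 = (2 13 12 5 10)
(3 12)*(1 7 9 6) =(1 7 9 6)(3 12) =[0, 7, 2, 12, 4, 5, 1, 9, 8, 6, 10, 11, 3]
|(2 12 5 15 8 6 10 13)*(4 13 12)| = 6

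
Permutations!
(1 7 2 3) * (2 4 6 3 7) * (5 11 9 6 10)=(1 2 7 4 10 5 11 9 6 3)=[0, 2, 7, 1, 10, 11, 3, 4, 8, 6, 5, 9]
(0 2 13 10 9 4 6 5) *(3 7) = (0 2 13 10 9 4 6 5)(3 7) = [2, 1, 13, 7, 6, 0, 5, 3, 8, 4, 9, 11, 12, 10]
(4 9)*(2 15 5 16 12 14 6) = (2 15 5 16 12 14 6)(4 9) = [0, 1, 15, 3, 9, 16, 2, 7, 8, 4, 10, 11, 14, 13, 6, 5, 12]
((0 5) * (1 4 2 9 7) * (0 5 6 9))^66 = ((0 6 9 7 1 4 2))^66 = (0 7 2 9 4 6 1)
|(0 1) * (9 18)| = 2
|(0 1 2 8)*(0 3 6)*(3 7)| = 7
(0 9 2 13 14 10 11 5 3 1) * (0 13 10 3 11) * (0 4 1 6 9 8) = [8, 13, 10, 6, 1, 11, 9, 7, 0, 2, 4, 5, 12, 14, 3] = (0 8)(1 13 14 3 6 9 2 10 4)(5 11)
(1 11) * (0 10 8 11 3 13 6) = [10, 3, 2, 13, 4, 5, 0, 7, 11, 9, 8, 1, 12, 6] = (0 10 8 11 1 3 13 6)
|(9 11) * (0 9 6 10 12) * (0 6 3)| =|(0 9 11 3)(6 10 12)| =12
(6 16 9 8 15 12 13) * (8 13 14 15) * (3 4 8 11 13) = (3 4 8 11 13 6 16 9)(12 14 15) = [0, 1, 2, 4, 8, 5, 16, 7, 11, 3, 10, 13, 14, 6, 15, 12, 9]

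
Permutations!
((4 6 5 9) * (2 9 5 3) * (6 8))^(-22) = ((2 9 4 8 6 3))^(-22) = (2 4 6)(3 9 8)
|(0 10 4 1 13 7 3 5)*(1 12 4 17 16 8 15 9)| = 12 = |(0 10 17 16 8 15 9 1 13 7 3 5)(4 12)|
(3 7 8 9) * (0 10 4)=(0 10 4)(3 7 8 9)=[10, 1, 2, 7, 0, 5, 6, 8, 9, 3, 4]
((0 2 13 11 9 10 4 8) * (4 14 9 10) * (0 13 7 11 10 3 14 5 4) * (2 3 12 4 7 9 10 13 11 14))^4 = ((0 3 2 9)(4 8 11 12)(5 7 14 10))^4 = (14)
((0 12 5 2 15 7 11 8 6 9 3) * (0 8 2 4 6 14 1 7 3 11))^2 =(0 5 6 11 15 8 1)(2 3 14 7 12 4 9)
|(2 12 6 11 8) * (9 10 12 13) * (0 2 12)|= |(0 2 13 9 10)(6 11 8 12)|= 20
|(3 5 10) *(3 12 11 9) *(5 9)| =4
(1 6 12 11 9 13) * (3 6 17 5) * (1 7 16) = (1 17 5 3 6 12 11 9 13 7 16) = [0, 17, 2, 6, 4, 3, 12, 16, 8, 13, 10, 9, 11, 7, 14, 15, 1, 5]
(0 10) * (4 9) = (0 10)(4 9) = [10, 1, 2, 3, 9, 5, 6, 7, 8, 4, 0]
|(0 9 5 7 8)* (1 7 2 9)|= 12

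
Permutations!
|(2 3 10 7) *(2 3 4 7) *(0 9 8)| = |(0 9 8)(2 4 7 3 10)| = 15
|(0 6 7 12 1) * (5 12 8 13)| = |(0 6 7 8 13 5 12 1)| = 8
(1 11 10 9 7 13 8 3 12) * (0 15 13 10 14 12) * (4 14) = (0 15 13 8 3)(1 11 4 14 12)(7 10 9) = [15, 11, 2, 0, 14, 5, 6, 10, 3, 7, 9, 4, 1, 8, 12, 13]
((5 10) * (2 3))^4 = (10)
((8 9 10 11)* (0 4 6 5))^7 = ((0 4 6 5)(8 9 10 11))^7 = (0 5 6 4)(8 11 10 9)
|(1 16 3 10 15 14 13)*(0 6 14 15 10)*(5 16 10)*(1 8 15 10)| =|(0 6 14 13 8 15 10 5 16 3)| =10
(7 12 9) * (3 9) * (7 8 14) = (3 9 8 14 7 12) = [0, 1, 2, 9, 4, 5, 6, 12, 14, 8, 10, 11, 3, 13, 7]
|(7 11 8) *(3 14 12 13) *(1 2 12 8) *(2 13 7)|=9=|(1 13 3 14 8 2 12 7 11)|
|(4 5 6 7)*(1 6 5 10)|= 5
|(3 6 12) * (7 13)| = 6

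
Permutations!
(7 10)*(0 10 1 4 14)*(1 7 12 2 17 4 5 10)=[1, 5, 17, 3, 14, 10, 6, 7, 8, 9, 12, 11, 2, 13, 0, 15, 16, 4]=(0 1 5 10 12 2 17 4 14)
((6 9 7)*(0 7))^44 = (9) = ((0 7 6 9))^44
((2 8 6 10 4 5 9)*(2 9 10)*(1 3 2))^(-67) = (1 8 3 6 2)(4 10 5)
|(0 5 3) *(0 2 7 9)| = 6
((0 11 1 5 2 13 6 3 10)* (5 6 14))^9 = (0 6)(1 10)(2 13 14 5)(3 11)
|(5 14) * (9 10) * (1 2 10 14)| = |(1 2 10 9 14 5)| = 6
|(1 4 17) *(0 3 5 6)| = 12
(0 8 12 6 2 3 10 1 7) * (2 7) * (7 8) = (0 7)(1 2 3 10)(6 8 12) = [7, 2, 3, 10, 4, 5, 8, 0, 12, 9, 1, 11, 6]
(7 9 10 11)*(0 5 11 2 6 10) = [5, 1, 6, 3, 4, 11, 10, 9, 8, 0, 2, 7] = (0 5 11 7 9)(2 6 10)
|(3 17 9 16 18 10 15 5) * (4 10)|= 9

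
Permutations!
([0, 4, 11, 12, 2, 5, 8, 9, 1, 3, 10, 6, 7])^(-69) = [0, 11, 8, 9, 6, 5, 4, 12, 2, 7, 10, 1, 3]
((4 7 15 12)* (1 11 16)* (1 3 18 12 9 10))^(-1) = ((1 11 16 3 18 12 4 7 15 9 10))^(-1) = (1 10 9 15 7 4 12 18 3 16 11)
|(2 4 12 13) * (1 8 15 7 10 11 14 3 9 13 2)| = 30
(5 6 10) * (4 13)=(4 13)(5 6 10)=[0, 1, 2, 3, 13, 6, 10, 7, 8, 9, 5, 11, 12, 4]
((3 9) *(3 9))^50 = (9)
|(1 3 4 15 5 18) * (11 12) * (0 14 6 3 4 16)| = 10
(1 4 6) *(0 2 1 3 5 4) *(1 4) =(0 2 4 6 3 5 1) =[2, 0, 4, 5, 6, 1, 3]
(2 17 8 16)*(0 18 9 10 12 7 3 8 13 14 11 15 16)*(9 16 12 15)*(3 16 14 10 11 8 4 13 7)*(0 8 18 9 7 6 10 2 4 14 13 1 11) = (0 9)(1 11 7 16 4)(2 17 6 10 15 12 3 14 18 13) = [9, 11, 17, 14, 1, 5, 10, 16, 8, 0, 15, 7, 3, 2, 18, 12, 4, 6, 13]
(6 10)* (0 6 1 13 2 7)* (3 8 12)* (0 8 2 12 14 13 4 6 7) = (0 7 8 14 13 12 3 2)(1 4 6 10) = [7, 4, 0, 2, 6, 5, 10, 8, 14, 9, 1, 11, 3, 12, 13]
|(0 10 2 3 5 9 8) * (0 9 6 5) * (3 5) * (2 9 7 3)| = |(0 10 9 8 7 3)(2 5 6)| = 6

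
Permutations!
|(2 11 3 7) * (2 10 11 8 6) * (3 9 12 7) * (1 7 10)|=12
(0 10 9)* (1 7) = (0 10 9)(1 7) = [10, 7, 2, 3, 4, 5, 6, 1, 8, 0, 9]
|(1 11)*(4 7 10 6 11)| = 6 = |(1 4 7 10 6 11)|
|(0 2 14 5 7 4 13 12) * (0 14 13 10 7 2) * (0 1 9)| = 15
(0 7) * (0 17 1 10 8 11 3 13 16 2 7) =(1 10 8 11 3 13 16 2 7 17) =[0, 10, 7, 13, 4, 5, 6, 17, 11, 9, 8, 3, 12, 16, 14, 15, 2, 1]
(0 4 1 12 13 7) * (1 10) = (0 4 10 1 12 13 7) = [4, 12, 2, 3, 10, 5, 6, 0, 8, 9, 1, 11, 13, 7]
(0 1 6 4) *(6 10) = (0 1 10 6 4) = [1, 10, 2, 3, 0, 5, 4, 7, 8, 9, 6]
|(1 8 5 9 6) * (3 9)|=|(1 8 5 3 9 6)|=6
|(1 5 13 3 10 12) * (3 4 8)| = |(1 5 13 4 8 3 10 12)| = 8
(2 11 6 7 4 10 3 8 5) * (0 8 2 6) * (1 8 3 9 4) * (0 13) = (0 3 2 11 13)(1 8 5 6 7)(4 10 9) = [3, 8, 11, 2, 10, 6, 7, 1, 5, 4, 9, 13, 12, 0]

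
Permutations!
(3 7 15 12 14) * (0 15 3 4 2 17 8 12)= (0 15)(2 17 8 12 14 4)(3 7)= [15, 1, 17, 7, 2, 5, 6, 3, 12, 9, 10, 11, 14, 13, 4, 0, 16, 8]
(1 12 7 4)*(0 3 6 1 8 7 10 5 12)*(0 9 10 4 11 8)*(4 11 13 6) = (0 3 4)(1 9 10 5 12 11 8 7 13 6) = [3, 9, 2, 4, 0, 12, 1, 13, 7, 10, 5, 8, 11, 6]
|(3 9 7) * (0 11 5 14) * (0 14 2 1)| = 15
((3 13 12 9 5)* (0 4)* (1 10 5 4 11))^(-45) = ((0 11 1 10 5 3 13 12 9 4))^(-45) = (0 3)(1 12)(4 5)(9 10)(11 13)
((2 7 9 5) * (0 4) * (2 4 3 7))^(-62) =((0 3 7 9 5 4))^(-62) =(0 5 7)(3 4 9)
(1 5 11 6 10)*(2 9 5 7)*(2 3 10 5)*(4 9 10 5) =(1 7 3 5 11 6 4 9 2 10) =[0, 7, 10, 5, 9, 11, 4, 3, 8, 2, 1, 6]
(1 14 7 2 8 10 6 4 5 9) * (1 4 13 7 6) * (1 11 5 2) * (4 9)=(1 14 6 13 7)(2 8 10 11 5 4)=[0, 14, 8, 3, 2, 4, 13, 1, 10, 9, 11, 5, 12, 7, 6]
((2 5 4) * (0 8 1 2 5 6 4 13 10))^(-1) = (0 10 13 5 4 6 2 1 8)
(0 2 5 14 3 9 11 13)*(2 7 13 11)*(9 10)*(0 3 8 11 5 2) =[7, 1, 2, 10, 4, 14, 6, 13, 11, 0, 9, 5, 12, 3, 8] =(0 7 13 3 10 9)(5 14 8 11)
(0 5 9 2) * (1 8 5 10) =[10, 8, 0, 3, 4, 9, 6, 7, 5, 2, 1] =(0 10 1 8 5 9 2)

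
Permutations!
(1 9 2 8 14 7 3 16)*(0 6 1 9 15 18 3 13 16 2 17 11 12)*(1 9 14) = (0 6 9 17 11 12)(1 15 18 3 2 8)(7 13 16 14) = [6, 15, 8, 2, 4, 5, 9, 13, 1, 17, 10, 12, 0, 16, 7, 18, 14, 11, 3]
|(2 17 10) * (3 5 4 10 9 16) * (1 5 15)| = 10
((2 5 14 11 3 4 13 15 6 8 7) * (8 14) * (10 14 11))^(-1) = ((2 5 8 7)(3 4 13 15 6 11)(10 14))^(-1) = (2 7 8 5)(3 11 6 15 13 4)(10 14)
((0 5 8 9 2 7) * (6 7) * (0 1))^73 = (0 5 8 9 2 6 7 1)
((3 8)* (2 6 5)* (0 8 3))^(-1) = ((0 8)(2 6 5))^(-1) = (0 8)(2 5 6)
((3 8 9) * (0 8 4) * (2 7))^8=((0 8 9 3 4)(2 7))^8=(0 3 8 4 9)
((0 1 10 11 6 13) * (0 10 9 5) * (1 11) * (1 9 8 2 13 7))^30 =((0 11 6 7 1 8 2 13 10 9 5))^30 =(0 10 8 6 5 13 1 11 9 2 7)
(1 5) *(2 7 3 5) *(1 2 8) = (1 8)(2 7 3 5) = [0, 8, 7, 5, 4, 2, 6, 3, 1]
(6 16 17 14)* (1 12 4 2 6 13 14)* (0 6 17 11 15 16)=[6, 12, 17, 3, 2, 5, 0, 7, 8, 9, 10, 15, 4, 14, 13, 16, 11, 1]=(0 6)(1 12 4 2 17)(11 15 16)(13 14)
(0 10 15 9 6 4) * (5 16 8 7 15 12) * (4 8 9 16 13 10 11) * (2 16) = (0 11 4)(2 16 9 6 8 7 15)(5 13 10 12) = [11, 1, 16, 3, 0, 13, 8, 15, 7, 6, 12, 4, 5, 10, 14, 2, 9]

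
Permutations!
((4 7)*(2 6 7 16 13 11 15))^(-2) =((2 6 7 4 16 13 11 15))^(-2) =(2 11 16 7)(4 6 15 13)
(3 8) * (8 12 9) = [0, 1, 2, 12, 4, 5, 6, 7, 3, 8, 10, 11, 9] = (3 12 9 8)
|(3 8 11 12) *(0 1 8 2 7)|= |(0 1 8 11 12 3 2 7)|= 8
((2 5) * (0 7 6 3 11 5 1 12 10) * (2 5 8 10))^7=(1 12 2)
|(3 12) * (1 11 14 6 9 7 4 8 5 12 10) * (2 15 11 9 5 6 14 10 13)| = |(1 9 7 4 8 6 5 12 3 13 2 15 11 10)| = 14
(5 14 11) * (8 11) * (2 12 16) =[0, 1, 12, 3, 4, 14, 6, 7, 11, 9, 10, 5, 16, 13, 8, 15, 2] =(2 12 16)(5 14 8 11)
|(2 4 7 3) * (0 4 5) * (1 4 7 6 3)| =8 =|(0 7 1 4 6 3 2 5)|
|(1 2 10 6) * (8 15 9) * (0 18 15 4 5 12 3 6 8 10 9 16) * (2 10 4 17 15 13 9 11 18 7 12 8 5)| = |(0 7 12 3 6 1 10 5 8 17 15 16)(2 11 18 13 9 4)| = 12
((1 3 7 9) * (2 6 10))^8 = (2 10 6)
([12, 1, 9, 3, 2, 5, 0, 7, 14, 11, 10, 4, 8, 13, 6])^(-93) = [8, 1, 4, 3, 11, 5, 12, 7, 6, 2, 10, 9, 14, 13, 0]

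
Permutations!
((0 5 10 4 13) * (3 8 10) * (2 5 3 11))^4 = (0 4 8)(2 5 11)(3 13 10)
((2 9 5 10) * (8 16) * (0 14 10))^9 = ((0 14 10 2 9 5)(8 16))^9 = (0 2)(5 10)(8 16)(9 14)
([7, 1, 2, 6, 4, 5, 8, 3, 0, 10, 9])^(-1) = (0 8 6 3 7)(9 10)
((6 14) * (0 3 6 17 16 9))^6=((0 3 6 14 17 16 9))^6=(0 9 16 17 14 6 3)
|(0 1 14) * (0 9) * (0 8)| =5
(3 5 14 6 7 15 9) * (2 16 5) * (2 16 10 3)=(2 10 3 16 5 14 6 7 15 9)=[0, 1, 10, 16, 4, 14, 7, 15, 8, 2, 3, 11, 12, 13, 6, 9, 5]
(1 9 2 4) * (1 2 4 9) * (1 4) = (1 4 2 9) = [0, 4, 9, 3, 2, 5, 6, 7, 8, 1]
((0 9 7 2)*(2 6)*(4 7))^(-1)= (0 2 6 7 4 9)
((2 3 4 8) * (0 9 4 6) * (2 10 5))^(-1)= (0 6 3 2 5 10 8 4 9)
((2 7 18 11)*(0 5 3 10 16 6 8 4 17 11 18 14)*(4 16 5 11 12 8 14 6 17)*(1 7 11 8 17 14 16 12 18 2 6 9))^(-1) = (0 14 16 6 11 2 18 17 12 8)(1 9 7)(3 5 10)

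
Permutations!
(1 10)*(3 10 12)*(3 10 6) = (1 12 10)(3 6) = [0, 12, 2, 6, 4, 5, 3, 7, 8, 9, 1, 11, 10]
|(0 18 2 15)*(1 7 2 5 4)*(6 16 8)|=24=|(0 18 5 4 1 7 2 15)(6 16 8)|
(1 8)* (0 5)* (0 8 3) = (0 5 8 1 3) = [5, 3, 2, 0, 4, 8, 6, 7, 1]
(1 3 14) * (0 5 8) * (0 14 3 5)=(1 5 8 14)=[0, 5, 2, 3, 4, 8, 6, 7, 14, 9, 10, 11, 12, 13, 1]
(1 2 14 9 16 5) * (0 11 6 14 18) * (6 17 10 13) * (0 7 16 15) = (0 11 17 10 13 6 14 9 15)(1 2 18 7 16 5) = [11, 2, 18, 3, 4, 1, 14, 16, 8, 15, 13, 17, 12, 6, 9, 0, 5, 10, 7]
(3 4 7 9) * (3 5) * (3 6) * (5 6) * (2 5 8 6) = [0, 1, 5, 4, 7, 8, 3, 9, 6, 2] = (2 5 8 6 3 4 7 9)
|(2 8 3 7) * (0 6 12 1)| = 4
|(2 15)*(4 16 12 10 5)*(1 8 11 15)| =|(1 8 11 15 2)(4 16 12 10 5)| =5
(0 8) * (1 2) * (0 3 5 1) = [8, 2, 0, 5, 4, 1, 6, 7, 3] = (0 8 3 5 1 2)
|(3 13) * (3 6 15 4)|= |(3 13 6 15 4)|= 5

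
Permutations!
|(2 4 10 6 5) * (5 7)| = |(2 4 10 6 7 5)| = 6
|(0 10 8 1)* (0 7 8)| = 6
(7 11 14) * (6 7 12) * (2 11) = (2 11 14 12 6 7) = [0, 1, 11, 3, 4, 5, 7, 2, 8, 9, 10, 14, 6, 13, 12]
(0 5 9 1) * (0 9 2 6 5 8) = [8, 9, 6, 3, 4, 2, 5, 7, 0, 1] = (0 8)(1 9)(2 6 5)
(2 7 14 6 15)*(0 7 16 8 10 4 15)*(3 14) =(0 7 3 14 6)(2 16 8 10 4 15) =[7, 1, 16, 14, 15, 5, 0, 3, 10, 9, 4, 11, 12, 13, 6, 2, 8]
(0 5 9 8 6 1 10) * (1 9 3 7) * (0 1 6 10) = (0 5 3 7 6 9 8 10 1) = [5, 0, 2, 7, 4, 3, 9, 6, 10, 8, 1]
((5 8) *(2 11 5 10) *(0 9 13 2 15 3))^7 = ((0 9 13 2 11 5 8 10 15 3))^7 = (0 10 11 9 15 5 13 3 8 2)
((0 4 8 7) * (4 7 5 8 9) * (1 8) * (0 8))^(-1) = (0 1 5 8 7)(4 9)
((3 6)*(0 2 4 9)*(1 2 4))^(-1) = ((0 4 9)(1 2)(3 6))^(-1) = (0 9 4)(1 2)(3 6)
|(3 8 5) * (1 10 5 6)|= |(1 10 5 3 8 6)|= 6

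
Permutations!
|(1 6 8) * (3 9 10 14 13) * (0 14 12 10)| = |(0 14 13 3 9)(1 6 8)(10 12)| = 30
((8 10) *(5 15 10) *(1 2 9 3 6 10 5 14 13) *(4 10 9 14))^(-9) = (1 13 14 2)(5 15)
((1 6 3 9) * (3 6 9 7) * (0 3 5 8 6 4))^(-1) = (0 4 6 8 5 7 3)(1 9)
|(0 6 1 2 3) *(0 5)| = 6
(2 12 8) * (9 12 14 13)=(2 14 13 9 12 8)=[0, 1, 14, 3, 4, 5, 6, 7, 2, 12, 10, 11, 8, 9, 13]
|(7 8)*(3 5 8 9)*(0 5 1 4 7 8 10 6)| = 20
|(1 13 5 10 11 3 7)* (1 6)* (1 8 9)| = |(1 13 5 10 11 3 7 6 8 9)| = 10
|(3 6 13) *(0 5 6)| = 5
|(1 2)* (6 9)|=|(1 2)(6 9)|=2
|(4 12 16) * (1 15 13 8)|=|(1 15 13 8)(4 12 16)|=12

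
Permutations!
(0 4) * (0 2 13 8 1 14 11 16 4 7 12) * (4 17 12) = (0 7 4 2 13 8 1 14 11 16 17 12) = [7, 14, 13, 3, 2, 5, 6, 4, 1, 9, 10, 16, 0, 8, 11, 15, 17, 12]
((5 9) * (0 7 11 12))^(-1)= (0 12 11 7)(5 9)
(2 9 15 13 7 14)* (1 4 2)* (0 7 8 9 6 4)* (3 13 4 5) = [7, 0, 6, 13, 2, 3, 5, 14, 9, 15, 10, 11, 12, 8, 1, 4] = (0 7 14 1)(2 6 5 3 13 8 9 15 4)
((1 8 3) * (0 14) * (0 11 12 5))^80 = ((0 14 11 12 5)(1 8 3))^80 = (14)(1 3 8)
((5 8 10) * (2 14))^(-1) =(2 14)(5 10 8)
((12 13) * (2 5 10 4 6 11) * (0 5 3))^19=(0 4 2 5 6 3 10 11)(12 13)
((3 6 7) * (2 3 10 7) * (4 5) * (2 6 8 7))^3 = (2 7 3 10 8)(4 5)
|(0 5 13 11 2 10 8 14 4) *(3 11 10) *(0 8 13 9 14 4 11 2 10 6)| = |(0 5 9 14 11 10 13 6)(2 3)(4 8)| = 8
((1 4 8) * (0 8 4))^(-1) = ((0 8 1))^(-1) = (0 1 8)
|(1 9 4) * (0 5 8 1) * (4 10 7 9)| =|(0 5 8 1 4)(7 9 10)| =15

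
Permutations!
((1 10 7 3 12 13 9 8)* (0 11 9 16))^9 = (0 13 3 10 8 11 16 12 7 1 9)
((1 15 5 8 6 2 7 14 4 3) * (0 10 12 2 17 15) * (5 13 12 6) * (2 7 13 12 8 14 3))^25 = (0 3 12 17 10 1 7 15 6)(2 13 8 5 14 4)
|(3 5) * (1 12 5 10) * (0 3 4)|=|(0 3 10 1 12 5 4)|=7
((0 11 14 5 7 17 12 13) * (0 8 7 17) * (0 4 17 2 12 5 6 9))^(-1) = (0 9 6 14 11)(2 5 17 4 7 8 13 12)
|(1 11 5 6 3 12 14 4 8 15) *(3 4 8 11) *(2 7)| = 12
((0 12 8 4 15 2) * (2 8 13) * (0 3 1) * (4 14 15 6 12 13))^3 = (15)(0 3 13 1 2)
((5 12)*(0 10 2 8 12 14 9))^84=((0 10 2 8 12 5 14 9))^84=(0 12)(2 14)(5 10)(8 9)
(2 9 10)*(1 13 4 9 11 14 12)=(1 13 4 9 10 2 11 14 12)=[0, 13, 11, 3, 9, 5, 6, 7, 8, 10, 2, 14, 1, 4, 12]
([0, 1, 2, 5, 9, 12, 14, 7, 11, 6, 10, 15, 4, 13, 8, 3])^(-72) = (3 11 14 9 12)(4 5 15 8 6)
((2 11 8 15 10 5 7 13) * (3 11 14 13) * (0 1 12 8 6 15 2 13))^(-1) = ((0 1 12 8 2 14)(3 11 6 15 10 5 7))^(-1) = (0 14 2 8 12 1)(3 7 5 10 15 6 11)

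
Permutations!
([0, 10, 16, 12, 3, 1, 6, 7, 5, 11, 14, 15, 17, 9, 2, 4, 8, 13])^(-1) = [0, 5, 14, 4, 15, 8, 6, 7, 16, 13, 1, 9, 3, 17, 10, 11, 2, 12]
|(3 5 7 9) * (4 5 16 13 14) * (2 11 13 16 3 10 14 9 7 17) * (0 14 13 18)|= |(0 14 4 5 17 2 11 18)(9 10 13)|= 24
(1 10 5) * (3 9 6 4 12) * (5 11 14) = (1 10 11 14 5)(3 9 6 4 12) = [0, 10, 2, 9, 12, 1, 4, 7, 8, 6, 11, 14, 3, 13, 5]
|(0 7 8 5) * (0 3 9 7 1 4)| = 15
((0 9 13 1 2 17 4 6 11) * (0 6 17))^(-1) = (0 2 1 13 9)(4 17)(6 11)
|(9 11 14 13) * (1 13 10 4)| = 7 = |(1 13 9 11 14 10 4)|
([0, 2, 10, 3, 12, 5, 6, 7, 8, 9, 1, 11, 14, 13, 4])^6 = [0, 1, 2, 3, 4, 5, 6, 7, 8, 9, 10, 11, 12, 13, 14]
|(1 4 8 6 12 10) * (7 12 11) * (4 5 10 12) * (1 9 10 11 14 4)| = |(1 5 11 7)(4 8 6 14)(9 10)| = 4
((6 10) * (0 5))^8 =(10)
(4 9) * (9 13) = (4 13 9) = [0, 1, 2, 3, 13, 5, 6, 7, 8, 4, 10, 11, 12, 9]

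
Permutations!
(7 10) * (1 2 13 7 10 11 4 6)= (1 2 13 7 11 4 6)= [0, 2, 13, 3, 6, 5, 1, 11, 8, 9, 10, 4, 12, 7]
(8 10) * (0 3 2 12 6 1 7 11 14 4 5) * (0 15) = (0 3 2 12 6 1 7 11 14 4 5 15)(8 10) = [3, 7, 12, 2, 5, 15, 1, 11, 10, 9, 8, 14, 6, 13, 4, 0]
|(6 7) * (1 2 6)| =|(1 2 6 7)| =4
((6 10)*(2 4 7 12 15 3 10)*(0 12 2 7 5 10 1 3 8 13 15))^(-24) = (15)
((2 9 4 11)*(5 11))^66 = (2 9 4 5 11)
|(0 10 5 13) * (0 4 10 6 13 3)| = |(0 6 13 4 10 5 3)| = 7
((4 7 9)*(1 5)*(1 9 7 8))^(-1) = ((1 5 9 4 8))^(-1) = (1 8 4 9 5)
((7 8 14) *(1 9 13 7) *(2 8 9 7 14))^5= ((1 7 9 13 14)(2 8))^5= (14)(2 8)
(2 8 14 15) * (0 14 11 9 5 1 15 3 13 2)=(0 14 3 13 2 8 11 9 5 1 15)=[14, 15, 8, 13, 4, 1, 6, 7, 11, 5, 10, 9, 12, 2, 3, 0]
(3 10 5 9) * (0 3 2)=[3, 1, 0, 10, 4, 9, 6, 7, 8, 2, 5]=(0 3 10 5 9 2)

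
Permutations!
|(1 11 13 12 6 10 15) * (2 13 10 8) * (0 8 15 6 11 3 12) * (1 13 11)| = |(0 8 2 11 10 6 15 13)(1 3 12)| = 24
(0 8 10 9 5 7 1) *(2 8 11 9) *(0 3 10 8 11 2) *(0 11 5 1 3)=(0 2 5 7 3 10 11 9 1)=[2, 0, 5, 10, 4, 7, 6, 3, 8, 1, 11, 9]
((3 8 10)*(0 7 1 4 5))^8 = ((0 7 1 4 5)(3 8 10))^8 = (0 4 7 5 1)(3 10 8)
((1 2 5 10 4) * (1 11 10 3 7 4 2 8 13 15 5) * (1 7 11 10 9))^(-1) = (1 9 11 3 5 15 13 8)(2 10 4 7)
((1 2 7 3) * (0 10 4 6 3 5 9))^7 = (0 7 3 10 5 1 4 9 2 6)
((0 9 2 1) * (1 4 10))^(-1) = ((0 9 2 4 10 1))^(-1) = (0 1 10 4 2 9)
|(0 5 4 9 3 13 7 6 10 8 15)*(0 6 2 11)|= |(0 5 4 9 3 13 7 2 11)(6 10 8 15)|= 36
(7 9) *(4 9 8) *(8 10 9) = (4 8)(7 10 9) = [0, 1, 2, 3, 8, 5, 6, 10, 4, 7, 9]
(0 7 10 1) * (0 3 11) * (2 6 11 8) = (0 7 10 1 3 8 2 6 11) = [7, 3, 6, 8, 4, 5, 11, 10, 2, 9, 1, 0]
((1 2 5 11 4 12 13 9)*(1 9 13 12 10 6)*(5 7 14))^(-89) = (1 2 7 14 5 11 4 10 6)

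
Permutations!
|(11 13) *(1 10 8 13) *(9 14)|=10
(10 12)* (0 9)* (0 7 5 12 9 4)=[4, 1, 2, 3, 0, 12, 6, 5, 8, 7, 9, 11, 10]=(0 4)(5 12 10 9 7)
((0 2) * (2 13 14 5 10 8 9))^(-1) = (0 2 9 8 10 5 14 13)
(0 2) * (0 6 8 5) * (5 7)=[2, 1, 6, 3, 4, 0, 8, 5, 7]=(0 2 6 8 7 5)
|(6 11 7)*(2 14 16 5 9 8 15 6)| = 10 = |(2 14 16 5 9 8 15 6 11 7)|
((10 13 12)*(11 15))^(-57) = (11 15)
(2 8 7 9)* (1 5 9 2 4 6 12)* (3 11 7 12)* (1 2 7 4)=(1 5 9)(2 8 12)(3 11 4 6)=[0, 5, 8, 11, 6, 9, 3, 7, 12, 1, 10, 4, 2]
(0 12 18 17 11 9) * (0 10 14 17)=(0 12 18)(9 10 14 17 11)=[12, 1, 2, 3, 4, 5, 6, 7, 8, 10, 14, 9, 18, 13, 17, 15, 16, 11, 0]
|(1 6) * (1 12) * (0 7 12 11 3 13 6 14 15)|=|(0 7 12 1 14 15)(3 13 6 11)|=12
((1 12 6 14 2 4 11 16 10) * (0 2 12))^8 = ((0 2 4 11 16 10 1)(6 14 12))^8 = (0 2 4 11 16 10 1)(6 12 14)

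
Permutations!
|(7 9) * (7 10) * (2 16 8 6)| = |(2 16 8 6)(7 9 10)| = 12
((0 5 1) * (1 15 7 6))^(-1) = (0 1 6 7 15 5)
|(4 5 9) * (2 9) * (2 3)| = |(2 9 4 5 3)| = 5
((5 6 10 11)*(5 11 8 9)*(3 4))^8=(11)(5 8 6 9 10)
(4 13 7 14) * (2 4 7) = (2 4 13)(7 14) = [0, 1, 4, 3, 13, 5, 6, 14, 8, 9, 10, 11, 12, 2, 7]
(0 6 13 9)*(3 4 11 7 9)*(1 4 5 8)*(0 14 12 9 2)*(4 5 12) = (0 6 13 3 12 9 14 4 11 7 2)(1 5 8) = [6, 5, 0, 12, 11, 8, 13, 2, 1, 14, 10, 7, 9, 3, 4]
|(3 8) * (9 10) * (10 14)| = 6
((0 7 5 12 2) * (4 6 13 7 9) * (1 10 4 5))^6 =(13)(0 9 5 12 2)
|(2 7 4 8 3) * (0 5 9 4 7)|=7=|(0 5 9 4 8 3 2)|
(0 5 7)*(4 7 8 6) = [5, 1, 2, 3, 7, 8, 4, 0, 6] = (0 5 8 6 4 7)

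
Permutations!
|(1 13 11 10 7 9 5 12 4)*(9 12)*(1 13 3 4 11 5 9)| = 20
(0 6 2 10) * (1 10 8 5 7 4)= (0 6 2 8 5 7 4 1 10)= [6, 10, 8, 3, 1, 7, 2, 4, 5, 9, 0]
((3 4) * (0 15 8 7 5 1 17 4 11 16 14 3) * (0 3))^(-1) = (0 14 16 11 3 4 17 1 5 7 8 15)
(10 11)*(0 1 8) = [1, 8, 2, 3, 4, 5, 6, 7, 0, 9, 11, 10] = (0 1 8)(10 11)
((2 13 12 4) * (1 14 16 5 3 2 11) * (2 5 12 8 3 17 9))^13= (1 14 16 12 4 11)(2 9 17 5 3 8 13)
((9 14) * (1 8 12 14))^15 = ((1 8 12 14 9))^15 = (14)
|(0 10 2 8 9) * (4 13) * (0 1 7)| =14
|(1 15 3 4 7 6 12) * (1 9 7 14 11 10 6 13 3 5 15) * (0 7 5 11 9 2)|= 14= |(0 7 13 3 4 14 9 5 15 11 10 6 12 2)|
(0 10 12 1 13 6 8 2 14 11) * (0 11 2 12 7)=(0 10 7)(1 13 6 8 12)(2 14)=[10, 13, 14, 3, 4, 5, 8, 0, 12, 9, 7, 11, 1, 6, 2]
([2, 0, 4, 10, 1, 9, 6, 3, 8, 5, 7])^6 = [4, 2, 1, 3, 0, 5, 6, 7, 8, 9, 10]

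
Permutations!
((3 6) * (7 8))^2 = ((3 6)(7 8))^2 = (8)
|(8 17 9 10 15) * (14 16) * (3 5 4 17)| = |(3 5 4 17 9 10 15 8)(14 16)| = 8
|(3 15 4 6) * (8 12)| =|(3 15 4 6)(8 12)| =4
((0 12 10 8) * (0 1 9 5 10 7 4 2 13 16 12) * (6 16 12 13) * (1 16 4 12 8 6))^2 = ((1 9 5 10 6 4 2)(7 12)(8 16 13))^2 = (1 5 6 2 9 10 4)(8 13 16)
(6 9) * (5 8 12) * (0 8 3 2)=(0 8 12 5 3 2)(6 9)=[8, 1, 0, 2, 4, 3, 9, 7, 12, 6, 10, 11, 5]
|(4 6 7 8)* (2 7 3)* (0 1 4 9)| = |(0 1 4 6 3 2 7 8 9)| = 9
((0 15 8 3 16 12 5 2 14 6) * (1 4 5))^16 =((0 15 8 3 16 12 1 4 5 2 14 6))^16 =(0 16 5)(1 14 8)(2 15 12)(3 4 6)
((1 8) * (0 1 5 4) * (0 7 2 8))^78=((0 1)(2 8 5 4 7))^78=(2 4 8 7 5)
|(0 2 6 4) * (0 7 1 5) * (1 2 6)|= 7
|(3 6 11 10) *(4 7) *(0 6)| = |(0 6 11 10 3)(4 7)| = 10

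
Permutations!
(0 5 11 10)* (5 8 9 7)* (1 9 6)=(0 8 6 1 9 7 5 11 10)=[8, 9, 2, 3, 4, 11, 1, 5, 6, 7, 0, 10]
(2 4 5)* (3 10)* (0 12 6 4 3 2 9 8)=(0 12 6 4 5 9 8)(2 3 10)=[12, 1, 3, 10, 5, 9, 4, 7, 0, 8, 2, 11, 6]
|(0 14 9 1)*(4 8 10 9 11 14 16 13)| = |(0 16 13 4 8 10 9 1)(11 14)| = 8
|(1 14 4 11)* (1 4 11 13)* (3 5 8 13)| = |(1 14 11 4 3 5 8 13)| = 8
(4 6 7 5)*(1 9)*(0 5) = (0 5 4 6 7)(1 9) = [5, 9, 2, 3, 6, 4, 7, 0, 8, 1]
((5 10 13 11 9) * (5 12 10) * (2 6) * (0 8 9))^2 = (0 9 10 11 8 12 13) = ((0 8 9 12 10 13 11)(2 6))^2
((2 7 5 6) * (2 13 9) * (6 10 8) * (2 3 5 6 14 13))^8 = (2 6 7)(3 5 10 8 14 13 9)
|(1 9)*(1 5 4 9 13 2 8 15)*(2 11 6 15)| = |(1 13 11 6 15)(2 8)(4 9 5)| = 30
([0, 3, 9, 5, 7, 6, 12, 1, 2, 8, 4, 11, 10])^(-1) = (1 7 4 10 12 6 5 3)(2 8 9)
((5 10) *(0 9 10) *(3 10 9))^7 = (0 5 10 3)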